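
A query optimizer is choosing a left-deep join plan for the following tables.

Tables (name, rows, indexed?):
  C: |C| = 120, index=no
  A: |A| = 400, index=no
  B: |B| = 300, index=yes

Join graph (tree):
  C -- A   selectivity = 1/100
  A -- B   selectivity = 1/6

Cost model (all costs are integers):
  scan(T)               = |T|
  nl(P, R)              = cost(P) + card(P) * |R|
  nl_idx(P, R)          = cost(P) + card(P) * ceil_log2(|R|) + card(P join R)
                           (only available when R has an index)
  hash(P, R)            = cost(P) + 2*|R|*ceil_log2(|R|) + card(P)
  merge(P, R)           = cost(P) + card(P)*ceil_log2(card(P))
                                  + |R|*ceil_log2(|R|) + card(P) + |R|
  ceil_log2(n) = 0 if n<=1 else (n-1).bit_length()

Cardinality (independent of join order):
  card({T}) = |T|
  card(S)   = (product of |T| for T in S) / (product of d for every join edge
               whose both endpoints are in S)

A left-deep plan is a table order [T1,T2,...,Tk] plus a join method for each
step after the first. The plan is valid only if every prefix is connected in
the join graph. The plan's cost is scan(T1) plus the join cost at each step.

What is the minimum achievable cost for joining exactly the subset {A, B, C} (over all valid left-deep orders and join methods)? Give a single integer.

Selinger DP over subsets of {A,B,C}:
  {C}: scan cost=120, card=120
  {A}: scan cost=400, card=400
  {B}: scan cost=300, card=300
  {AC}: card=480; try (C,hash)→2480, (A,merge)→5080, (C,merge)→5360, (A,hash)→7440, (A,nl)→48120, (C,nl)→48400; best=2480 via (C,hash)
  {AB}: card=20000; try (B,hash)→6200, (A,merge)→7300, (B,merge)→7400, (A,hash)→7800, (B,nl_idx)→24000, (A,nl)→120300 …(+1); best=6200 via (B,hash)
  {ABC}: card=24000; try (B,hash)→8360, (B,merge)→10280, (C,hash)→27880, (B,nl_idx)→30800, (B,nl)→146480, (C,merge)→327160 …(+1); best=8360 via (B,hash)

8360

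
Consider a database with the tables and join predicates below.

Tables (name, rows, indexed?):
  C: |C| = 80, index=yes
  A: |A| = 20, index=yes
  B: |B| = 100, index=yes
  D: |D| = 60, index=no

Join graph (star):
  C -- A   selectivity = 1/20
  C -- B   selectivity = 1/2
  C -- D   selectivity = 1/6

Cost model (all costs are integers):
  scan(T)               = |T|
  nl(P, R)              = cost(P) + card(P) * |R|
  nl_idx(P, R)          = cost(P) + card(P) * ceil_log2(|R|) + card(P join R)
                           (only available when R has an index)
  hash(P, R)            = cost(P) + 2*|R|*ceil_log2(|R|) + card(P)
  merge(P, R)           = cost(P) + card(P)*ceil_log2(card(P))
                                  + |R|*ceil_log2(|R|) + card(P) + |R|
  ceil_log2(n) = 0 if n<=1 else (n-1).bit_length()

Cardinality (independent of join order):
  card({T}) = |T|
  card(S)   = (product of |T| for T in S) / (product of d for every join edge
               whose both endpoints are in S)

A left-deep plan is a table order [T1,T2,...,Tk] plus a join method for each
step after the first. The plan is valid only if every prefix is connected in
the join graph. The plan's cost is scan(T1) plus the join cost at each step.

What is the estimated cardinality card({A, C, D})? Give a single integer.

800

Tables in S: A(20), C(80), D(60)
Edges inside S: C-A(d=20), C-D(d=6)
numerator = 20 * 80 * 60 = 96000
denominator = 20 * 6 = 120
card(S) = 96000 / 120 = 800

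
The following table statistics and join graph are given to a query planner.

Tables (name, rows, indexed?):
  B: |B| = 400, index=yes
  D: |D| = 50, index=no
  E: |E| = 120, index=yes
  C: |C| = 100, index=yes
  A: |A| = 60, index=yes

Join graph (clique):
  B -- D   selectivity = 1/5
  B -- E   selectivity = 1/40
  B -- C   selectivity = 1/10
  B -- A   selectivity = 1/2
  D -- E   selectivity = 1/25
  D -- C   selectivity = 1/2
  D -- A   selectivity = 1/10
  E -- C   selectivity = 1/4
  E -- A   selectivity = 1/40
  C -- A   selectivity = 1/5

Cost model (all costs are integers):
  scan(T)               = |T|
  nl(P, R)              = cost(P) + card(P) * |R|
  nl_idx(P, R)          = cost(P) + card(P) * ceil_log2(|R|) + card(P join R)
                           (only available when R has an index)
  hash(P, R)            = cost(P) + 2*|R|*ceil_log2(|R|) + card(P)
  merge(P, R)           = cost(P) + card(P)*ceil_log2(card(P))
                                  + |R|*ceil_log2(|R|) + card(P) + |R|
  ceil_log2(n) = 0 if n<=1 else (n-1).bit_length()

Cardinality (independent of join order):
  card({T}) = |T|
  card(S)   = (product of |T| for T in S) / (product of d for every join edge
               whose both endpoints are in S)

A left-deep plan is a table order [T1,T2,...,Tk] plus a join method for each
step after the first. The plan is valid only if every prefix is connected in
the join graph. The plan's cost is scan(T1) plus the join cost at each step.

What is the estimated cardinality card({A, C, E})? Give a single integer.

900

Tables in S: A(60), C(100), E(120)
Edges inside S: E-C(d=4), E-A(d=40), C-A(d=5)
numerator = 60 * 100 * 120 = 720000
denominator = 4 * 40 * 5 = 800
card(S) = 720000 / 800 = 900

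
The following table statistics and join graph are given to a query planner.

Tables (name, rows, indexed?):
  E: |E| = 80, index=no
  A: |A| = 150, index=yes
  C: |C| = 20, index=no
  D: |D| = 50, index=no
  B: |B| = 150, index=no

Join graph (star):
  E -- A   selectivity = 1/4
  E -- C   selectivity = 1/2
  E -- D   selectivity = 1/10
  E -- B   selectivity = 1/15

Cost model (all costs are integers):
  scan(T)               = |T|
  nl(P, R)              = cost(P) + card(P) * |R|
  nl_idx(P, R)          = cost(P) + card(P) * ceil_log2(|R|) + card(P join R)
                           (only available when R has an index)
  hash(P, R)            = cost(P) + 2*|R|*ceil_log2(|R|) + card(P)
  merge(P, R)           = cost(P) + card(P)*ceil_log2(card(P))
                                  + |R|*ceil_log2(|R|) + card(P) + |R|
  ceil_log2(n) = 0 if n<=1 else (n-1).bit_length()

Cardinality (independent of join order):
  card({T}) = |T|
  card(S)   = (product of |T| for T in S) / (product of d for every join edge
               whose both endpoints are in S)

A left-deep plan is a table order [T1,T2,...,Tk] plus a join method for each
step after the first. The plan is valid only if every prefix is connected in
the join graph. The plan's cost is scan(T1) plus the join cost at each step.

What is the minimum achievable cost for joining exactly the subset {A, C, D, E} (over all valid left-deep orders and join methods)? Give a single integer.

7760

Selinger DP over subsets of {A,C,D,E}:
  {E}: scan cost=80, card=80
  {A}: scan cost=150, card=150
  {C}: scan cost=20, card=20
  {D}: scan cost=50, card=50
  {AE}: card=3000; try (E,hash)→1420, (A,merge)→2070, (E,merge)→2140, (A,hash)→2560, (A,nl_idx)→3720, (A,nl)→12080 …(+1); best=1420 via (E,hash)
  {CE}: card=800; try (C,hash)→360, (E,merge)→780, (C,merge)→840, (E,hash)→1160, (E,nl)→1620, (C,nl)→1680; best=360 via (C,hash)
  {DE}: card=400; try (D,hash)→760, (E,merge)→1040, (D,merge)→1070, (E,hash)→1220, (E,nl)→4050, (D,nl)→4080; best=760 via (D,hash)
  {ACE}: card=30000; try (A,hash)→3560, (C,hash)→4620, (A,merge)→10510, (A,nl_idx)→36760, (C,merge)→40540, (C,nl)→61420 …(+1); best=3560 via (A,hash)
  {ADE}: card=15000; try (A,hash)→3560, (D,hash)→5020, (A,merge)→6110, (A,nl_idx)→18960, (D,merge)→40770, (A,nl)→60760 …(+1); best=3560 via (A,hash)
  {CDE}: card=4000; try (C,hash)→1360, (D,hash)→1760, (C,merge)→4880, (C,nl)→8760, (D,merge)→9510, (D,nl)→40360; best=1360 via (C,hash)
  {ACDE}: card=150000; try (A,hash)→7760, (C,hash)→18760, (D,hash)→34160, (A,merge)→54710, (A,nl_idx)→183360, (C,merge)→228680 …(+4); best=7760 via (A,hash)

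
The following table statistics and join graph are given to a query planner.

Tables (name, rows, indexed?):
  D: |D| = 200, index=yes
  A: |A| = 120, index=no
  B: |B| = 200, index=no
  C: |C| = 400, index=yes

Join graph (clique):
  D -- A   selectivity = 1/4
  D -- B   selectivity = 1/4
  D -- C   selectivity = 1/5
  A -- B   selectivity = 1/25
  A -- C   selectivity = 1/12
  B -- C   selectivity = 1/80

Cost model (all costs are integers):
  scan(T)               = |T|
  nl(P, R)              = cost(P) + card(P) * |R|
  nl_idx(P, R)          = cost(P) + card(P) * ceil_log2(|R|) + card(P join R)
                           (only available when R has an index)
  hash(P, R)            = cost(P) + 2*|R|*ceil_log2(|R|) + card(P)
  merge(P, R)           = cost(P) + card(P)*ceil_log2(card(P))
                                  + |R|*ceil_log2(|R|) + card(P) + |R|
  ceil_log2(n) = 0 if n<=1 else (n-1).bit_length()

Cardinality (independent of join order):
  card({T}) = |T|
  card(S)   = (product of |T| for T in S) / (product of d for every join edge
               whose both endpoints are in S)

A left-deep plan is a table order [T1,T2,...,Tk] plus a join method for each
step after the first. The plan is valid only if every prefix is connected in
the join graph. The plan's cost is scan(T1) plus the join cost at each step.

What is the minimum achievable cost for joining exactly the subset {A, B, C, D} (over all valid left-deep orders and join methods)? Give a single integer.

9280

Selinger DP over subsets of {A,B,C,D}:
  {D}: scan cost=200, card=200
  {A}: scan cost=120, card=120
  {B}: scan cost=200, card=200
  {C}: scan cost=400, card=400
  {AD}: card=6000; try (A,hash)→2080, (D,merge)→2880, (A,merge)→2960, (D,hash)→3440, (D,nl_idx)→7080, (D,nl)→24120 …(+1); best=2080 via (A,hash)
  {BD}: card=10000; try (D,hash)→3600, (B,hash)→3600, (D,merge)→3800, (B,merge)→3800, (D,nl_idx)→11800, (D,nl)→40200 …(+1); best=3600 via (D,hash)
  {CD}: card=16000; try (D,hash)→4000, (C,merge)→6000, (D,merge)→6200, (C,hash)→7600, (C,nl_idx)→18000, (D,nl_idx)→19600 …(+2); best=4000 via (D,hash)
  {AB}: card=960; try (A,hash)→2080, (B,merge)→2880, (A,merge)→2960, (B,hash)→3440, (B,nl)→24120, (A,nl)→24200; best=2080 via (A,hash)
  {AC}: card=4000; try (A,hash)→2480, (C,merge)→5080, (C,nl_idx)→5200, (A,merge)→5360, (C,hash)→7440, (C,nl)→48120 …(+1); best=2480 via (A,hash)
  {BC}: card=1000; try (C,nl_idx)→3000, (B,hash)→4000, (C,merge)→6000, (B,merge)→6200, (C,hash)→7600, (C,nl)→80200 …(+1); best=3000 via (C,nl_idx)
  {ABD}: card=12000; try (D,hash)→6240, (B,hash)→11280, (D,merge)→14440, (A,hash)→15280, (D,nl_idx)→21760, (B,merge)→87880 …(+4); best=6240 via (D,hash)
  {ACD}: card=40000; try (D,hash)→9680, (C,hash)→15280, (A,hash)→21680, (D,merge)→56280, (D,nl_idx)→74480, (C,merge)→90080 …(+5); best=9680 via (D,hash)
  {BCD}: card=10000; try (D,hash)→7200, (D,merge)→15800, (C,hash)→20800, (D,nl_idx)→21000, (B,hash)→23200, (C,nl_idx)→103600 …(+5); best=7200 via (D,hash)
  {ABC}: card=400; try (A,hash)→5680, (B,hash)→9680, (C,hash)→10240, (C,nl_idx)→11120, (A,merge)→14960, (C,merge)→16640 …(+4); best=5680 via (A,hash)
  {ABCD}: card=1000; try (D,hash)→9280, (D,nl_idx)→9880, (D,merge)→11480, (A,hash)→18880, (C,hash)→25440, (B,hash)→52880 …(+8); best=9280 via (D,hash)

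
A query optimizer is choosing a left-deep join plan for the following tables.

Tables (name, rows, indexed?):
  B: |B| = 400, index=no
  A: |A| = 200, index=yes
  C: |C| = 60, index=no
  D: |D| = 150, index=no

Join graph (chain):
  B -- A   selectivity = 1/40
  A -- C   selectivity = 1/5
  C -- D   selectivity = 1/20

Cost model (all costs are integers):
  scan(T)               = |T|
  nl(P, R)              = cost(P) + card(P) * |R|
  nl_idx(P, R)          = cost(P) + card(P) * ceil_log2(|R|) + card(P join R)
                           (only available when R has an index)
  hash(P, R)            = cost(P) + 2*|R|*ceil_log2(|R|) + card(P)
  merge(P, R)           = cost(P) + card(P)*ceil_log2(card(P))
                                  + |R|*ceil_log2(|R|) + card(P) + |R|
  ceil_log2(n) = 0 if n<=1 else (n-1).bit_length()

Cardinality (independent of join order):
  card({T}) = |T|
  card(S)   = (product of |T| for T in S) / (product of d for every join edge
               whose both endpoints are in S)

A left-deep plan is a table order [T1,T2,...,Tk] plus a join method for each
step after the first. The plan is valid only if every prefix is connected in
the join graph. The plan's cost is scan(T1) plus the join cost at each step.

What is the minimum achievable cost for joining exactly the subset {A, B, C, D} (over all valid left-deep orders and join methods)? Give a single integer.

29870

Selinger DP over subsets of {A,B,C,D}:
  {B}: scan cost=400, card=400
  {A}: scan cost=200, card=200
  {C}: scan cost=60, card=60
  {D}: scan cost=150, card=150
  {AB}: card=2000; try (A,hash)→4000, (A,nl_idx)→5600, (B,merge)→6000, (A,merge)→6200, (B,hash)→7600, (B,nl)→80200 …(+1); best=4000 via (A,hash)
  {AC}: card=2400; try (C,hash)→1120, (A,merge)→2280, (C,merge)→2420, (A,nl_idx)→2940, (A,hash)→3320, (A,nl)→12060 …(+1); best=1120 via (C,hash)
  {CD}: card=450; try (C,hash)→1020, (D,merge)→1830, (C,merge)→1920, (D,hash)→2520, (D,nl)→9060, (C,nl)→9150; best=1020 via (C,hash)
  {ABC}: card=24000; try (C,hash)→6720, (B,hash)→10720, (C,merge)→28420, (B,merge)→36320, (C,nl)→124000, (B,nl)→961120; best=6720 via (C,hash)
  {ACD}: card=18000; try (A,hash)→4670, (D,hash)→5920, (A,merge)→7320, (A,nl_idx)→22620, (D,merge)→33670, (A,nl)→91020 …(+1); best=4670 via (A,hash)
  {ABCD}: card=180000; try (B,hash)→29870, (D,hash)→33120, (B,merge)→296670, (D,merge)→392070, (D,nl)→3606720, (B,nl)→7204670; best=29870 via (B,hash)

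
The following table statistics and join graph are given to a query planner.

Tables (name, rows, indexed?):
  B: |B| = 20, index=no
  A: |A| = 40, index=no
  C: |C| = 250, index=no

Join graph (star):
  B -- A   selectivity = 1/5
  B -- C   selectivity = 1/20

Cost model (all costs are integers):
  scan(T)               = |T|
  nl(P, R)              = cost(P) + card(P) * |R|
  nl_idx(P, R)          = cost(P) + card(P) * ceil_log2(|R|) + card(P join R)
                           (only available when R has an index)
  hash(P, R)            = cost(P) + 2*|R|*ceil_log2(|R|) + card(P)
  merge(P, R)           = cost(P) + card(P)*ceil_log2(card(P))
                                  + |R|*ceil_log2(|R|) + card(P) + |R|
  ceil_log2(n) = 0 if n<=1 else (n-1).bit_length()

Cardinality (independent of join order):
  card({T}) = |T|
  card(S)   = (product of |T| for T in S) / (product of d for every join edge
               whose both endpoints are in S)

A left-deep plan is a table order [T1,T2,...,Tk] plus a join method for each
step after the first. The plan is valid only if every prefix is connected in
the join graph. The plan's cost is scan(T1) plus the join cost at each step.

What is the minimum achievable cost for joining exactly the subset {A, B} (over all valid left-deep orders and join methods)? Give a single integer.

Selinger DP over subsets of {A,B}:
  {B}: scan cost=20, card=20
  {A}: scan cost=40, card=40
  {AB}: card=160; try (B,hash)→280, (A,merge)→420, (B,merge)→440, (A,hash)→520, (A,nl)→820, (B,nl)→840; best=280 via (B,hash)

280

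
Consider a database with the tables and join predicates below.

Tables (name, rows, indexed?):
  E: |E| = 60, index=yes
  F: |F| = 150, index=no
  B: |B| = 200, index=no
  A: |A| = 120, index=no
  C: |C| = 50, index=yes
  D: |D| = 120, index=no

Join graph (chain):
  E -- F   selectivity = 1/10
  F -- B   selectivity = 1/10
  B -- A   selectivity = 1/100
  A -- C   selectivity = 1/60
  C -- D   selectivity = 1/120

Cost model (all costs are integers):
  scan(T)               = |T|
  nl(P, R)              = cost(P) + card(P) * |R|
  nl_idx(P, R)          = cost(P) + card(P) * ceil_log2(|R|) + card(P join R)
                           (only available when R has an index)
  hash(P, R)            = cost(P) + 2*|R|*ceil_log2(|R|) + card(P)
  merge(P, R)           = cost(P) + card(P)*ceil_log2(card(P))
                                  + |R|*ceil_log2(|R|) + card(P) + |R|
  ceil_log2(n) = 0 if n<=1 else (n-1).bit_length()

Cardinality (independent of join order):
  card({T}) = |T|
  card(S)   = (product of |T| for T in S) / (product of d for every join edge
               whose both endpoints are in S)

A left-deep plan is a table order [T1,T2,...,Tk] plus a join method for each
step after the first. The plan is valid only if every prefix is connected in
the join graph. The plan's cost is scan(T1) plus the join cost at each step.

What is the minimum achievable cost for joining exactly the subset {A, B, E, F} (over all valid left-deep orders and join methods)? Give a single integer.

9040

Selinger DP over subsets of {A,B,E,F}:
  {E}: scan cost=60, card=60
  {F}: scan cost=150, card=150
  {B}: scan cost=200, card=200
  {A}: scan cost=120, card=120
  {EF}: card=900; try (E,hash)→1020, (F,merge)→1830, (E,merge)→1920, (E,nl_idx)→1950, (F,hash)→2520, (F,nl)→9060 …(+1); best=1020 via (E,hash)
  {BF}: card=3000; try (F,hash)→2800, (B,merge)→3300, (F,merge)→3350, (B,hash)→3500, (B,nl)→30150, (F,nl)→30200; best=2800 via (F,hash)
  {AB}: card=240; try (A,hash)→2080, (B,merge)→2880, (A,merge)→2960, (B,hash)→3440, (B,nl)→24120, (A,nl)→24200; best=2080 via (A,hash)
  {BEF}: card=18000; try (B,hash)→5120, (E,hash)→6520, (B,merge)→12720, (E,nl_idx)→38800, (E,merge)→42220, (B,nl)→181020 …(+1); best=5120 via (B,hash)
  {ABF}: card=3600; try (F,hash)→4720, (F,merge)→5590, (A,hash)→7480, (F,nl)→38080, (A,merge)→42760, (A,nl)→362800; best=4720 via (F,hash)
  {ABEF}: card=21600; try (E,hash)→9040, (A,hash)→24800, (E,nl_idx)→47920, (E,merge)→51940, (E,nl)→220720, (A,merge)→294080 …(+1); best=9040 via (E,hash)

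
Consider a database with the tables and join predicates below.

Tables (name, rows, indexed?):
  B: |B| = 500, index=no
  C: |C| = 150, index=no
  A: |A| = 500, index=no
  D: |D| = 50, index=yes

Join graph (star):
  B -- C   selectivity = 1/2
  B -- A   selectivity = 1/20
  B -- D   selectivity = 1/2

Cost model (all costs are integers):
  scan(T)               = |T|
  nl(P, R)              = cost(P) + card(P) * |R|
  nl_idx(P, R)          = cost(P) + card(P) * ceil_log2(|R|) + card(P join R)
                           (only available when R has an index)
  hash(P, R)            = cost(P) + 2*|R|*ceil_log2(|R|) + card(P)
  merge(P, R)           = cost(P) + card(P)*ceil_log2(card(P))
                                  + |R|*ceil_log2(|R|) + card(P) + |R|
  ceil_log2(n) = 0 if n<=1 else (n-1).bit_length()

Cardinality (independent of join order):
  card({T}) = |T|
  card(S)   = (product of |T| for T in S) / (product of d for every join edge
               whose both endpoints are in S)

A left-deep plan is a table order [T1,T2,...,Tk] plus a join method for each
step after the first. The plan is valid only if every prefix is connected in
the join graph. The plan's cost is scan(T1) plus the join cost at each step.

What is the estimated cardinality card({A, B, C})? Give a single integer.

Tables in S: A(500), B(500), C(150)
Edges inside S: B-C(d=2), B-A(d=20)
numerator = 500 * 500 * 150 = 37500000
denominator = 2 * 20 = 40
card(S) = 37500000 / 40 = 937500

937500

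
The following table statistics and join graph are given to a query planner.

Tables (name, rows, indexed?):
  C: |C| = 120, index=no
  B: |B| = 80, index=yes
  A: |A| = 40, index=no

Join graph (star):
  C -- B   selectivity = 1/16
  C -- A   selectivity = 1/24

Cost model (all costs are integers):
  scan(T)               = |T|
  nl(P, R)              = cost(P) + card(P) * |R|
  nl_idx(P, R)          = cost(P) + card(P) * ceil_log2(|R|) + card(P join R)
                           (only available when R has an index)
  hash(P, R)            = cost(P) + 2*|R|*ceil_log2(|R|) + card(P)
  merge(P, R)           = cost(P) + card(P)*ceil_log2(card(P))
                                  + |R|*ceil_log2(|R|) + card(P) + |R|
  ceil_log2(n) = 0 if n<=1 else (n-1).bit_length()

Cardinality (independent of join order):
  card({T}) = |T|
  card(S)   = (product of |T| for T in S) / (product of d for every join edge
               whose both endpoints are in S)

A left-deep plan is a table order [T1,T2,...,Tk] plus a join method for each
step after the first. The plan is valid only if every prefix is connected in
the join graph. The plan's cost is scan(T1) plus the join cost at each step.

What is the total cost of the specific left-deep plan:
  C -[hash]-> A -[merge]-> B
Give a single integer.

step 1: scan C: cost=120, card=120
step 2: join A via hash
    card(P join A) = 120*40/(24) = 200
    cost = 120 + 2*40*6 + 120 = 720
step 3: join B via merge
    card(P join B) = 200*80/(16) = 1000
    cost = 720 + 200*8 + 80*7 + 200 + 80 = 3160

3160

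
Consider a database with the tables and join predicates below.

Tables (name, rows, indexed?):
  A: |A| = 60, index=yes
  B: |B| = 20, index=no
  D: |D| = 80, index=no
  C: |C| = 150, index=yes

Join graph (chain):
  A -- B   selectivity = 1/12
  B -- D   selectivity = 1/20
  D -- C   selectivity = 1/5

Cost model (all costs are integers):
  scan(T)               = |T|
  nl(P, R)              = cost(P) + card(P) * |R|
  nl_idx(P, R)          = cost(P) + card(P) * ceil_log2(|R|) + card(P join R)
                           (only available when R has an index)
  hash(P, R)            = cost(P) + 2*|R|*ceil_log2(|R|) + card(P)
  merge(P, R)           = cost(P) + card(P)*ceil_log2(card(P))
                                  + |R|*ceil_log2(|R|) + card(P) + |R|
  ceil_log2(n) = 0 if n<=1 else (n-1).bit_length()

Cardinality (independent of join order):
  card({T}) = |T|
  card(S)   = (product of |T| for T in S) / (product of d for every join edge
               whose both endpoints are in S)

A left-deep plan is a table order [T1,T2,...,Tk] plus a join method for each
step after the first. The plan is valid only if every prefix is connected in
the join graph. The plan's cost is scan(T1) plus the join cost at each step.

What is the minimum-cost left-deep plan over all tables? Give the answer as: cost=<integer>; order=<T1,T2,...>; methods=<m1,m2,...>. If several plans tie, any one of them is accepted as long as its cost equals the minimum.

Selinger DP (subsets sized 1..n):
  {A}: scan cost=60, card=60
  {B}: scan cost=20, card=20
  {D}: scan cost=80, card=80
  {C}: scan cost=150, card=150
  {AB}: card=100; try (A,nl_idx)→240, (B,hash)→320, (A,merge)→560, (B,merge)→600, (A,hash)→760, (A,nl)→1220 …(+1); best=240 via (A,nl_idx)
  {BD}: card=80; try (B,hash)→360, (D,merge)→780, (B,merge)→840, (D,hash)→1160, (D,nl)→1620, (B,nl)→1680; best=360 via (B,hash)
  {CD}: card=2400; try (D,hash)→1420, (C,merge)→2070, (D,merge)→2140, (C,hash)→2560, (C,nl_idx)→3120, (C,nl)→12080 …(+1); best=1420 via (D,hash)
  {ABD}: card=400; try (A,hash)→1160, (A,nl_idx)→1240, (A,merge)→1420, (D,hash)→1460, (D,merge)→1680, (A,nl)→5160 …(+1); best=1160 via (A,hash)
  {BCD}: card=2400; try (C,merge)→2350, (C,hash)→2840, (C,nl_idx)→3400, (B,hash)→4020, (C,nl)→12360, (B,merge)→32740 …(+1); best=2350 via (C,merge)
  {ABCD}: card=12000; try (C,hash)→3960, (A,hash)→5470, (C,merge)→6510, (C,nl_idx)→16360, (A,nl_idx)→28750, (A,merge)→33970 …(+2); best=3960 via (C,hash)

cost=3960; order=D,B,A,C; methods=hash,hash,hash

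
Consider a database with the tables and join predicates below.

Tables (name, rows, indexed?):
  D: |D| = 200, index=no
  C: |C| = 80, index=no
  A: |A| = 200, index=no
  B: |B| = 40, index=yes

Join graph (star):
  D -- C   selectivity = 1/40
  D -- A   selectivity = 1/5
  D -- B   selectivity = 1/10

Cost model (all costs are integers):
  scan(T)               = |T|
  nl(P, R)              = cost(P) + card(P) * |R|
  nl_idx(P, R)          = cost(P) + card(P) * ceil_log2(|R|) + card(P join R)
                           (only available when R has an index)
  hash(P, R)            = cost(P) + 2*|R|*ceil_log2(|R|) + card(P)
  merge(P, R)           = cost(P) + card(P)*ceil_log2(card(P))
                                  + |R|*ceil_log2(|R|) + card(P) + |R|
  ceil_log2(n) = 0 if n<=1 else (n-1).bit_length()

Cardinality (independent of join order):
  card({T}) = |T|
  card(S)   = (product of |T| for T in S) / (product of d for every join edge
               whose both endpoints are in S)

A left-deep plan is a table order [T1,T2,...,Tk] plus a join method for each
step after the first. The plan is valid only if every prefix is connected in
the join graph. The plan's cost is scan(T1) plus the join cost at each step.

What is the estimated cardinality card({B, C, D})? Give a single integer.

1600

Tables in S: B(40), C(80), D(200)
Edges inside S: D-C(d=40), D-B(d=10)
numerator = 40 * 80 * 200 = 640000
denominator = 40 * 10 = 400
card(S) = 640000 / 400 = 1600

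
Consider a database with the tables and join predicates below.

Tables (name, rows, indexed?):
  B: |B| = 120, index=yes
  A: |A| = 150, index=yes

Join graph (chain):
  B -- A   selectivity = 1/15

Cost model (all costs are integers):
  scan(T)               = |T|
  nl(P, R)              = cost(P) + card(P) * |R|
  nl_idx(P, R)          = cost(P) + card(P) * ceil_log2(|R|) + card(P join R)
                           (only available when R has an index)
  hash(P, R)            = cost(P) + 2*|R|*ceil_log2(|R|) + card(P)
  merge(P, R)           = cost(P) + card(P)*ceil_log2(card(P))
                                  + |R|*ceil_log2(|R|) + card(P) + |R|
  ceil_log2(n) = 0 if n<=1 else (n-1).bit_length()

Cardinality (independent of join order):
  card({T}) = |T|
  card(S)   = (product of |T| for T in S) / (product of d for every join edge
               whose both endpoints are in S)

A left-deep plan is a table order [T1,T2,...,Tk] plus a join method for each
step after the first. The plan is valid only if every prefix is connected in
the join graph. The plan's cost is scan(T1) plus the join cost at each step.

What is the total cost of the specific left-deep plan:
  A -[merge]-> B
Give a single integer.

step 1: scan A: cost=150, card=150
step 2: join B via merge
    card(P join B) = 150*120/(15) = 1200
    cost = 150 + 150*8 + 120*7 + 150 + 120 = 2460

2460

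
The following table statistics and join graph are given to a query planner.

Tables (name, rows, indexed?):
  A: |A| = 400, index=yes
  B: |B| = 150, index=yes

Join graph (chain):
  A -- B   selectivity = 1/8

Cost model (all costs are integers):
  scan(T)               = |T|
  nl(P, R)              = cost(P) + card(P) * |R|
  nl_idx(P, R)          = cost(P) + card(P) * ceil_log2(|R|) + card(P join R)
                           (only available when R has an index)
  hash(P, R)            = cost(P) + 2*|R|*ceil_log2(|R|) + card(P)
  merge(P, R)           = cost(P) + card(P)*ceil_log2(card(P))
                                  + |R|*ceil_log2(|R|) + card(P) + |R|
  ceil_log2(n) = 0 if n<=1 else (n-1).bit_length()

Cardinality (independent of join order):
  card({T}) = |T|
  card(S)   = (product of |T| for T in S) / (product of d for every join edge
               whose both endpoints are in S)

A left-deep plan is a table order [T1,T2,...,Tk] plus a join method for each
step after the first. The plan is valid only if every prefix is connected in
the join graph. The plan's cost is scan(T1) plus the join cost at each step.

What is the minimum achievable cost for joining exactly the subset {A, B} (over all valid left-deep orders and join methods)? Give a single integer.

Selinger DP over subsets of {A,B}:
  {A}: scan cost=400, card=400
  {B}: scan cost=150, card=150
  {AB}: card=7500; try (B,hash)→3200, (A,merge)→5500, (B,merge)→5750, (A,hash)→7500, (A,nl_idx)→9000, (B,nl_idx)→11100 …(+2); best=3200 via (B,hash)

3200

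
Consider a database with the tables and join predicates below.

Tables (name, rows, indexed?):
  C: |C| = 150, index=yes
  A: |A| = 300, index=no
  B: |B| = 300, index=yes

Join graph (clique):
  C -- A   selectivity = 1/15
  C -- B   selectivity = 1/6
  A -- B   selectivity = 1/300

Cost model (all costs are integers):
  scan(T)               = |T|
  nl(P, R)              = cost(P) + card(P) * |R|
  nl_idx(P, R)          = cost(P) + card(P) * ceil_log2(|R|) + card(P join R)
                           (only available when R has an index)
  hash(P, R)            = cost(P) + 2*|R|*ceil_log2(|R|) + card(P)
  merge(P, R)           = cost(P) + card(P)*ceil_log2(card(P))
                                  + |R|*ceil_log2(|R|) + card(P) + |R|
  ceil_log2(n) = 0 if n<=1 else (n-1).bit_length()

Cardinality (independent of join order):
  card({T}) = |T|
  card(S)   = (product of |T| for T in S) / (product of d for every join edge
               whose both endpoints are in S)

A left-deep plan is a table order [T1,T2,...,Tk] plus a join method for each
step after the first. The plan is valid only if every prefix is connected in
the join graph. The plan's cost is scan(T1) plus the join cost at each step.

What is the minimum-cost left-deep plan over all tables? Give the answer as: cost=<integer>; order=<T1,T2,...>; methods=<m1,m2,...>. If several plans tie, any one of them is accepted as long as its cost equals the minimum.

cost=6000; order=A,B,C; methods=nl_idx,hash

Selinger DP (subsets sized 1..n):
  {C}: scan cost=150, card=150
  {A}: scan cost=300, card=300
  {B}: scan cost=300, card=300
  {AC}: card=3000; try (C,hash)→3000, (A,merge)→4500, (C,merge)→4650, (C,nl_idx)→5700, (A,hash)→5700, (A,nl)→45150 …(+1); best=3000 via (C,hash)
  {BC}: card=7500; try (C,hash)→3000, (B,merge)→4500, (C,merge)→4650, (B,hash)→5700, (B,nl_idx)→9000, (C,nl_idx)→10200 …(+2); best=3000 via (C,hash)
  {AB}: card=300; try (B,nl_idx)→3300, (B,hash)→6000, (A,hash)→6000, (B,merge)→6300, (A,merge)→6300, (B,nl)→90300 …(+1); best=3300 via (B,nl_idx)
  {ABC}: card=500; try (C,hash)→6000, (C,nl_idx)→6200, (C,merge)→7650, (B,hash)→11400, (A,hash)→15900, (B,nl_idx)→30500 …(+5); best=6000 via (C,hash)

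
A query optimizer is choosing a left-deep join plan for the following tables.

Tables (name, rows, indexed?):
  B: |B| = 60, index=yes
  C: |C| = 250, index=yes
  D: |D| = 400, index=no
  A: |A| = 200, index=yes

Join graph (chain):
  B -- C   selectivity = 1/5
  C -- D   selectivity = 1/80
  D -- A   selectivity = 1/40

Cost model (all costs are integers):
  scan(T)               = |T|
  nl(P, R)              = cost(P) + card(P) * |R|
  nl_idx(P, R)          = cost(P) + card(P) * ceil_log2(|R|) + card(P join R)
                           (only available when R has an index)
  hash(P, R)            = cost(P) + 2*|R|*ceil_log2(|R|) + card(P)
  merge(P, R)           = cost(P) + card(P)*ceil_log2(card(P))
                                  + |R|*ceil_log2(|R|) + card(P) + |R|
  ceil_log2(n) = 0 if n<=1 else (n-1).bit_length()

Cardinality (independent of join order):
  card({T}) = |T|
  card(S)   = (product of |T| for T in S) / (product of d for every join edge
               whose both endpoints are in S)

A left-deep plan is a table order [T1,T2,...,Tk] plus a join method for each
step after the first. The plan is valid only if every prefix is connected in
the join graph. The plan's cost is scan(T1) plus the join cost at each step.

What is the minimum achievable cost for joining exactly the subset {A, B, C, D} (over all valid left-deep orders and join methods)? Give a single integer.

16220

Selinger DP over subsets of {A,B,C,D}:
  {B}: scan cost=60, card=60
  {C}: scan cost=250, card=250
  {D}: scan cost=400, card=400
  {A}: scan cost=200, card=200
  {BC}: card=3000; try (B,hash)→1220, (C,merge)→2730, (B,merge)→2920, (C,nl_idx)→3540, (C,hash)→4120, (B,nl_idx)→4750 …(+2); best=1220 via (B,hash)
  {CD}: card=1250; try (C,hash)→4800, (C,nl_idx)→4850, (D,merge)→6500, (C,merge)→6650, (D,hash)→7700, (D,nl)→100250 …(+1); best=4800 via (C,hash)
  {AD}: card=2000; try (A,hash)→4000, (A,nl_idx)→5600, (D,merge)→6000, (A,merge)→6200, (D,hash)→7600, (D,nl)→80200 …(+1); best=4000 via (A,hash)
  {BCD}: card=15000; try (B,hash)→6770, (D,hash)→11420, (B,merge)→20220, (B,nl_idx)→27300, (D,merge)→44220, (B,nl)→79800 …(+1); best=6770 via (B,hash)
  {ACD}: card=6250; try (A,hash)→9250, (C,hash)→10000, (A,nl_idx)→21050, (A,merge)→21600, (C,nl_idx)→26250, (C,merge)→30250 …(+2); best=9250 via (A,hash)
  {ABCD}: card=75000; try (B,hash)→16220, (A,hash)→24970, (B,merge)→97170, (B,nl_idx)→121750, (A,nl_idx)→201770, (A,merge)→233570 …(+2); best=16220 via (B,hash)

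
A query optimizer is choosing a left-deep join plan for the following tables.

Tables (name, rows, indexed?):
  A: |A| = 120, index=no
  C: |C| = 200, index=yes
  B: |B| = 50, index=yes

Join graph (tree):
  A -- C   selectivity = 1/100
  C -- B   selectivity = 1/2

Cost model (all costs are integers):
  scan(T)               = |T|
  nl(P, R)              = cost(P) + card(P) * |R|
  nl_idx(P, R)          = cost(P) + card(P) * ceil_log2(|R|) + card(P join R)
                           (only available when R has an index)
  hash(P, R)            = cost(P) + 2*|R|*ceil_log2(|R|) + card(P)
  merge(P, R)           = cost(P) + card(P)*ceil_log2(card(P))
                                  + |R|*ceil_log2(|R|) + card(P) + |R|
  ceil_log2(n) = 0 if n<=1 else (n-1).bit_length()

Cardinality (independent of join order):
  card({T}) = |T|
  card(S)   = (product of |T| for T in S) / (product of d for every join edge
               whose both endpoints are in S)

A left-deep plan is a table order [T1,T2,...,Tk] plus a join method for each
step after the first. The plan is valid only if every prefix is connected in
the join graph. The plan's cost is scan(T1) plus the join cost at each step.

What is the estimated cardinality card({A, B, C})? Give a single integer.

6000

Tables in S: A(120), B(50), C(200)
Edges inside S: A-C(d=100), C-B(d=2)
numerator = 120 * 50 * 200 = 1200000
denominator = 100 * 2 = 200
card(S) = 1200000 / 200 = 6000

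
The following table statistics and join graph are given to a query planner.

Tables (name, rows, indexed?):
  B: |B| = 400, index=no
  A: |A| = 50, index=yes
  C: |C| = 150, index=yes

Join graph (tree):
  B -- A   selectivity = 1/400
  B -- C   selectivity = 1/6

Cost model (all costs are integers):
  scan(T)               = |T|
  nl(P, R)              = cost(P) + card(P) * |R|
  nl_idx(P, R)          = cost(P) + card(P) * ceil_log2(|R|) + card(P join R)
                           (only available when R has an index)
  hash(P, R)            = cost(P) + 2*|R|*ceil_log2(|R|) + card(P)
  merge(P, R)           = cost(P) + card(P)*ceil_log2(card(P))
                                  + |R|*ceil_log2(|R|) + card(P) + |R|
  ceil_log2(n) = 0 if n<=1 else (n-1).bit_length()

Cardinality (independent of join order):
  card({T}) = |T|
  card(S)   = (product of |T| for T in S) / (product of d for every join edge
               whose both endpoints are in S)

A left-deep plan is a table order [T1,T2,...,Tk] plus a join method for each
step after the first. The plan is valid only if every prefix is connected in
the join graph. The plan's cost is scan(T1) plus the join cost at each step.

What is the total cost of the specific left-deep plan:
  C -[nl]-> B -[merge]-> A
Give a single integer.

210500

step 1: scan C: cost=150, card=150
step 2: join B via nl
    card(P join B) = 150*400/(6) = 10000
    cost = 150 + 150*400 = 60150
step 3: join A via merge
    card(P join A) = 10000*50/(400) = 1250
    cost = 60150 + 10000*14 + 50*6 + 10000 + 50 = 210500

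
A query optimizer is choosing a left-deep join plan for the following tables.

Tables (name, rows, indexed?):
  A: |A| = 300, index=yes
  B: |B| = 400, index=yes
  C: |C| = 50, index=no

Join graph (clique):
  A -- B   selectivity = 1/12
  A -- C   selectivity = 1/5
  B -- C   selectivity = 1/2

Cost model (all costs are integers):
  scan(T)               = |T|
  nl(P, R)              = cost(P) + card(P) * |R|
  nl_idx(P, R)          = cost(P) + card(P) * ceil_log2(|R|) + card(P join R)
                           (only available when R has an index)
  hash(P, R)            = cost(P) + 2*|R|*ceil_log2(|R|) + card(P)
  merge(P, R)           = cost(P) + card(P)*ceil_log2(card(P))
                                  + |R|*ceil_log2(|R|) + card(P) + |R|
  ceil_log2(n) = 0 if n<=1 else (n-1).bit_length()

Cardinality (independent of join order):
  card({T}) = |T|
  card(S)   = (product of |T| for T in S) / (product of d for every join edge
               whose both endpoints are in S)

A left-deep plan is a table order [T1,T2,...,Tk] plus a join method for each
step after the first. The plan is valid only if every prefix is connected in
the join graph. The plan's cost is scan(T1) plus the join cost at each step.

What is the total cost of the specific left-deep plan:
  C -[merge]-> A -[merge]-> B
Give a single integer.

46400

step 1: scan C: cost=50, card=50
step 2: join A via merge
    card(P join A) = 50*300/(5) = 3000
    cost = 50 + 50*6 + 300*9 + 50 + 300 = 3400
step 3: join B via merge
    card(P join B) = 3000*400/(12*2) = 50000
    cost = 3400 + 3000*12 + 400*9 + 3000 + 400 = 46400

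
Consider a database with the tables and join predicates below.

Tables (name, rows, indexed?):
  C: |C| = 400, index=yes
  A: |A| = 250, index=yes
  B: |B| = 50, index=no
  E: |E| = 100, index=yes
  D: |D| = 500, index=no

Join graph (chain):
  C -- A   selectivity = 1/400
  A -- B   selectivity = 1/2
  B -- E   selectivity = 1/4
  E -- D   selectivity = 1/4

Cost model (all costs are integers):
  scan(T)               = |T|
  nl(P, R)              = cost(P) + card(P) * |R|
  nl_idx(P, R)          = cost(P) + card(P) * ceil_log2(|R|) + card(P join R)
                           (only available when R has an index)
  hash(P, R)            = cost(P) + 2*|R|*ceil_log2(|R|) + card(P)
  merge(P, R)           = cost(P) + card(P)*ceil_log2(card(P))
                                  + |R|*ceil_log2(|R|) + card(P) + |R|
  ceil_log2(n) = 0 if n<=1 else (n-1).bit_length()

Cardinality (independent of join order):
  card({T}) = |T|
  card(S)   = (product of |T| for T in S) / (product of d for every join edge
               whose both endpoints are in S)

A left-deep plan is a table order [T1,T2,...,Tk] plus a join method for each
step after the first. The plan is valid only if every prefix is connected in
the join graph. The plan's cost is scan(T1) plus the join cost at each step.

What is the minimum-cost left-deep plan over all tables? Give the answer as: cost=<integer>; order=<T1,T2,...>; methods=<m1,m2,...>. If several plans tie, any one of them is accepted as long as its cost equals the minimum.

cost=176500; order=A,C,B,E,D; methods=nl_idx,hash,hash,hash

Selinger DP (subsets sized 1..n):
  {C}: scan cost=400, card=400
  {A}: scan cost=250, card=250
  {B}: scan cost=50, card=50
  {E}: scan cost=100, card=100
  {D}: scan cost=500, card=500
  {AC}: card=250; try (C,nl_idx)→2750, (A,nl_idx)→3850, (A,hash)→4800, (C,merge)→6500, (A,merge)→6650, (C,hash)→7700 …(+2); best=2750 via (C,nl_idx)
  {AB}: card=6250; try (B,hash)→1100, (A,merge)→2650, (B,merge)→2850, (A,hash)→4100, (A,nl_idx)→6700, (A,nl)→12550 …(+1); best=1100 via (B,hash)
  {BE}: card=1250; try (B,hash)→800, (E,merge)→1200, (B,merge)→1250, (E,hash)→1500, (E,nl_idx)→1650, (E,nl)→5050 …(+1); best=800 via (B,hash)
  {DE}: card=12500; try (E,hash)→2400, (D,merge)→5900, (E,merge)→6300, (D,hash)→9200, (E,nl_idx)→16500, (D,nl)→50100 …(+1); best=2400 via (E,hash)
  {ABC}: card=6250; try (B,hash)→3600, (B,merge)→5350, (C,hash)→14550, (B,nl)→15250, (C,nl_idx)→63600, (C,merge)→92600 …(+1); best=3600 via (B,hash)
  {ABE}: card=156250; try (A,hash)→6050, (E,hash)→8750, (A,merge)→18050, (E,merge)→89400, (A,nl_idx)→167050, (E,nl_idx)→201100 …(+2); best=6050 via (A,hash)
  {BDE}: card=156250; try (D,hash)→11050, (B,hash)→15500, (D,merge)→20800, (B,merge)→190250, (D,nl)→625800, (B,nl)→627400; best=11050 via (D,hash)
  {ABCE}: card=156250; try (E,hash)→11250, (E,merge)→91900, (C,hash)→169500, (E,nl_idx)→203600, (E,nl)→628600, (C,nl_idx)→1568550 …(+2); best=11250 via (E,hash)
  {ABDE}: card=19531250; try (D,hash)→171300, (A,hash)→171300, (D,merge)→2979800, (A,merge)→2982050, (A,nl_idx)→20792300, (A,nl)→39073550 …(+1); best=171300 via (D,hash)
  {ABCDE}: card=19531250; try (D,hash)→176500, (D,merge)→2985000, (C,hash)→19709750, (D,nl)→78136250, (C,nl_idx)→195483800, (C,merge)→507987800 …(+1); best=176500 via (D,hash)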